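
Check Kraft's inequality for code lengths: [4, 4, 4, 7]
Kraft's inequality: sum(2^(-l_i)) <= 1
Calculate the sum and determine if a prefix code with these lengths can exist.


Sum = 2^(-4) + 2^(-4) + 2^(-4) + 2^(-7)
    = 0.0625 + 0.0625 + 0.0625 + 0.0078125
    = 25/128 = 0.1953125
Since 0.1953125 <= 1, Kraft's inequality IS satisfied.
A prefix code with these lengths CAN exist.

Kraft sum = 0.1953125. Satisfied.


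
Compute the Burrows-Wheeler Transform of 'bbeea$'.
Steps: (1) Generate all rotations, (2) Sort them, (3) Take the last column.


Rotations (sorted):
  0: $bbeea -> last char: a
  1: a$bbee -> last char: e
  2: bbeea$ -> last char: $
  3: beea$b -> last char: b
  4: ea$bbe -> last char: e
  5: eea$bb -> last char: b


BWT = ae$beb


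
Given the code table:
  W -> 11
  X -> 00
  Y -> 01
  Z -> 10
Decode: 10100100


Decoding:
10 -> Z
10 -> Z
01 -> Y
00 -> X


Result: ZZYX


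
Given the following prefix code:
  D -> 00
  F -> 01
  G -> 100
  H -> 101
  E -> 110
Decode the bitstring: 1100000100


Decoding step by step:
Bits 110 -> E
Bits 00 -> D
Bits 00 -> D
Bits 100 -> G


Decoded message: EDDG


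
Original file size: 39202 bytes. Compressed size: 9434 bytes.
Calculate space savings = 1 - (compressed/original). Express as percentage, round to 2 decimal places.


ratio = compressed/original = 9434/39202 = 0.240651
savings = 1 - ratio = 1 - 0.240651 = 0.759349
as a percentage: 0.759349 * 100 = 75.93%

Space savings = 1 - 9434/39202 = 75.93%


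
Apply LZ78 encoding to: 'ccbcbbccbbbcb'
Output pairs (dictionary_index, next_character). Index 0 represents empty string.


LZ78 encoding steps:
Dictionary: {0: ''}
Step 1: w='' (idx 0), next='c' -> output (0, 'c'), add 'c' as idx 1
Step 2: w='c' (idx 1), next='b' -> output (1, 'b'), add 'cb' as idx 2
Step 3: w='cb' (idx 2), next='b' -> output (2, 'b'), add 'cbb' as idx 3
Step 4: w='c' (idx 1), next='c' -> output (1, 'c'), add 'cc' as idx 4
Step 5: w='' (idx 0), next='b' -> output (0, 'b'), add 'b' as idx 5
Step 6: w='b' (idx 5), next='b' -> output (5, 'b'), add 'bb' as idx 6
Step 7: w='cb' (idx 2), end of input -> output (2, '')


Encoded: [(0, 'c'), (1, 'b'), (2, 'b'), (1, 'c'), (0, 'b'), (5, 'b'), (2, '')]


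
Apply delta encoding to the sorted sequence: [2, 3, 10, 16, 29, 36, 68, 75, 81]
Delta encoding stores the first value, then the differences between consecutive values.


First value: 2
Deltas:
  3 - 2 = 1
  10 - 3 = 7
  16 - 10 = 6
  29 - 16 = 13
  36 - 29 = 7
  68 - 36 = 32
  75 - 68 = 7
  81 - 75 = 6


Delta encoded: [2, 1, 7, 6, 13, 7, 32, 7, 6]


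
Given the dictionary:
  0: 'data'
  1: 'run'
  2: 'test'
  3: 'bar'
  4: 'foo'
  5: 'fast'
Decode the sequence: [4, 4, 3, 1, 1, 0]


Look up each index in the dictionary:
  4 -> 'foo'
  4 -> 'foo'
  3 -> 'bar'
  1 -> 'run'
  1 -> 'run'
  0 -> 'data'

Decoded: "foo foo bar run run data"


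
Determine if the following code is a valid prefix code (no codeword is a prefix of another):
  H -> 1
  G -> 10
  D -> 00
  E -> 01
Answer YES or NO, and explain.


Checking each pair (does one codeword prefix another?):
  H='1' vs G='10': prefix -- VIOLATION

NO -- this is NOT a valid prefix code. H (1) is a prefix of G (10).


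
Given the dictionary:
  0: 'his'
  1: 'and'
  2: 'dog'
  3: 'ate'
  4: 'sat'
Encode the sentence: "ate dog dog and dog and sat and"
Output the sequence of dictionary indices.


Look up each word in the dictionary:
  'ate' -> 3
  'dog' -> 2
  'dog' -> 2
  'and' -> 1
  'dog' -> 2
  'and' -> 1
  'sat' -> 4
  'and' -> 1

Encoded: [3, 2, 2, 1, 2, 1, 4, 1]


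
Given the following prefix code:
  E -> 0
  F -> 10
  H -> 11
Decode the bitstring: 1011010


Decoding step by step:
Bits 10 -> F
Bits 11 -> H
Bits 0 -> E
Bits 10 -> F


Decoded message: FHEF


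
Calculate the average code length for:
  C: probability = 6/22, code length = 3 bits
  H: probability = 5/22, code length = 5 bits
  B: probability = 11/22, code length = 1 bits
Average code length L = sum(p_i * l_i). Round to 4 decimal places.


Weighted contributions p_i * l_i:
  C: (6/22) * 3 = 18/22
  H: (5/22) * 5 = 25/22
  B: (11/22) * 1 = 11/22
Sum = (18 + 25 + 11)/22 = 54/22

L = 54/22 = 2.4545 bits/symbol


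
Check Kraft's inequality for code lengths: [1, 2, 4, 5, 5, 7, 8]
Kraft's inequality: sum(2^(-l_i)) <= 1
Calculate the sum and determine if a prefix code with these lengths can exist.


Sum = 2^(-1) + 2^(-2) + 2^(-4) + 2^(-5) + 2^(-5) + 2^(-7) + 2^(-8)
    = 0.5 + 0.25 + 0.0625 + 0.03125 + 0.03125 + 0.0078125 + 0.00390625
    = 227/256 = 0.88671875
Since 0.88671875 <= 1, Kraft's inequality IS satisfied.
A prefix code with these lengths CAN exist.

Kraft sum = 0.88671875. Satisfied.


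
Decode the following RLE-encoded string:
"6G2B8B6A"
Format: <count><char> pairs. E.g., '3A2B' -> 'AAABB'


Expanding each <count><char> pair:
  6G -> 'GGGGGG'
  2B -> 'BB'
  8B -> 'BBBBBBBB'
  6A -> 'AAAAAA'

Decoded = GGGGGGBBBBBBBBBBAAAAAA


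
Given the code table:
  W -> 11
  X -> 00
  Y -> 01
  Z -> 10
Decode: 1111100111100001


Decoding:
11 -> W
11 -> W
10 -> Z
01 -> Y
11 -> W
10 -> Z
00 -> X
01 -> Y


Result: WWZYWZXY


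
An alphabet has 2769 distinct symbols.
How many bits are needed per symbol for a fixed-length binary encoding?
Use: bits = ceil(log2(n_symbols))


log2(2769) = 11.4351
Bracket: 2^11 = 2048 < 2769 <= 2^12 = 4096
So ceil(log2(2769)) = 12

bits = ceil(log2(2769)) = ceil(11.4351) = 12 bits


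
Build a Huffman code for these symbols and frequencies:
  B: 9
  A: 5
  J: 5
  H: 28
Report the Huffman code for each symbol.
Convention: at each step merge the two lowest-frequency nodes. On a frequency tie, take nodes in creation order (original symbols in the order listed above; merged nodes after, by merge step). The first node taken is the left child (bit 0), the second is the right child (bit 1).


Huffman tree construction:
Step 1: Merge A(5) + J(5) = 10
Step 2: Merge B(9) + (A+J)(10) = 19
Step 3: Merge (B+(A+J))(19) + H(28) = 47
Read each symbol's code off the tree from the root (left child = 0, right child = 1).

Codes:
  B: 00 (length 2)
  A: 010 (length 3)
  J: 011 (length 3)
  H: 1 (length 1)
Average code length: 76/47 = 1.6170 bits/symbol


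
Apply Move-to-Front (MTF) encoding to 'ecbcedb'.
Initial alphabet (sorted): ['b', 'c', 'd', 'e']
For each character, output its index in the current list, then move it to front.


MTF encoding:
'e': index 3 in ['b', 'c', 'd', 'e'] -> ['e', 'b', 'c', 'd']
'c': index 2 in ['e', 'b', 'c', 'd'] -> ['c', 'e', 'b', 'd']
'b': index 2 in ['c', 'e', 'b', 'd'] -> ['b', 'c', 'e', 'd']
'c': index 1 in ['b', 'c', 'e', 'd'] -> ['c', 'b', 'e', 'd']
'e': index 2 in ['c', 'b', 'e', 'd'] -> ['e', 'c', 'b', 'd']
'd': index 3 in ['e', 'c', 'b', 'd'] -> ['d', 'e', 'c', 'b']
'b': index 3 in ['d', 'e', 'c', 'b'] -> ['b', 'd', 'e', 'c']


Output: [3, 2, 2, 1, 2, 3, 3]


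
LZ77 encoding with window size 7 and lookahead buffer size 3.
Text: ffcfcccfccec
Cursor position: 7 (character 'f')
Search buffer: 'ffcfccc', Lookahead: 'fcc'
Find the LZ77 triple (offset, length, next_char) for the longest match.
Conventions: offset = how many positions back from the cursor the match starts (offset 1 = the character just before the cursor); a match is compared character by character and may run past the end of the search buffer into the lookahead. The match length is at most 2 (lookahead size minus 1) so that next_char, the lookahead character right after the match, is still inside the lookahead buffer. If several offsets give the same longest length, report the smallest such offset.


Try each offset into the search buffer:
  offset=1 (pos 6, char 'c'): match length 0
  offset=2 (pos 5, char 'c'): match length 0
  offset=3 (pos 4, char 'c'): match length 0
  offset=4 (pos 3, char 'f'): match length 2
  offset=5 (pos 2, char 'c'): match length 0
  offset=6 (pos 1, char 'f'): match length 2
  offset=7 (pos 0, char 'f'): match length 1
Longest match has length 2, found at offsets 4, 6; take the smallest, offset 4.
next_char = character at position 7 + 2 = 9 -> 'c'

Best match: offset=4, length=2 (matching 'fc' starting at position 3)
LZ77 triple: (4, 2, 'c')


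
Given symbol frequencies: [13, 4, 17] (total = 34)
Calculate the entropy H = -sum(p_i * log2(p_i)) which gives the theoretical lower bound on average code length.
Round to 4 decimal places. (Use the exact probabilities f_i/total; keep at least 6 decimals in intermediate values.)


Per-symbol terms -p_i * log2(p_i) with p_i = f_i/34:
  p = 13/34 = 0.382353: log2(p) = -1.387023, -p*log2(p) = 0.530332
  p = 4/34 = 0.117647: log2(p) = -3.087463, -p*log2(p) = 0.363231
  p = 17/34 = 0.500000: log2(p) = -1.000000, -p*log2(p) = 0.500000
H = 0.530332 + 0.363231 + 0.500000 = 1.393563

H = 1.3936 bits/symbol


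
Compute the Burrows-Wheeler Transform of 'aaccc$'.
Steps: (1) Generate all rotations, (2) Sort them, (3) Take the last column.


Rotations (sorted):
  0: $aaccc -> last char: c
  1: aaccc$ -> last char: $
  2: accc$a -> last char: a
  3: c$aacc -> last char: c
  4: cc$aac -> last char: c
  5: ccc$aa -> last char: a


BWT = c$acca


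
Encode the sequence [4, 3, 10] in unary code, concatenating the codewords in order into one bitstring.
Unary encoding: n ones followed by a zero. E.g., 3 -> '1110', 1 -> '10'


Encode each number as n ones followed by a terminating 0:
  4 -> 11110 (5 bits)
  3 -> 1110 (4 bits)
  10 -> 11111111110 (11 bits)
Total length = 5 + 4 + 11 = 20 bits.

Unary([4, 3, 10]) = 11110111011111111110 (20 bits)


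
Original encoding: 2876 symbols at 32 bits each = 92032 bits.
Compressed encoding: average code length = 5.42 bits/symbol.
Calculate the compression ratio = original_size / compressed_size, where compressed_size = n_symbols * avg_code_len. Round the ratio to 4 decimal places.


original_size = n_symbols * orig_bits = 2876 * 32 = 92032 bits
compressed_size = n_symbols * avg_code_len = 2876 * 5.42 = 15587.92 bits
ratio = original_size / compressed_size = 92032 / 15587.92 = 5.9041

Compression ratio = 5.9041


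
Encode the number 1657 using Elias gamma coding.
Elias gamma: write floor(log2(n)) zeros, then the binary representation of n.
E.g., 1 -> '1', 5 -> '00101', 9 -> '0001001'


num_bits = floor(log2(1657)) + 1 = 11
leading_zeros = num_bits - 1 = 10
binary(1657) = 11001111001

Elias gamma(1657) = '0000000000' + '11001111001' = 000000000011001111001 (21 bits)


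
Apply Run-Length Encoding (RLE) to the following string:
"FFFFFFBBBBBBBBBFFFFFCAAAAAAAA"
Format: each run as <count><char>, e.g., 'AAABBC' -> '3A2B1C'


Scanning runs left to right:
  i=0: run of 'F' x 6 -> '6F'
  i=6: run of 'B' x 9 -> '9B'
  i=15: run of 'F' x 5 -> '5F'
  i=20: run of 'C' x 1 -> '1C'
  i=21: run of 'A' x 8 -> '8A'

RLE = 6F9B5F1C8A


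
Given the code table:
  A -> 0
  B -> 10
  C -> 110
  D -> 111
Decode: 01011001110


Decoding:
0 -> A
10 -> B
110 -> C
0 -> A
111 -> D
0 -> A


Result: ABCADA


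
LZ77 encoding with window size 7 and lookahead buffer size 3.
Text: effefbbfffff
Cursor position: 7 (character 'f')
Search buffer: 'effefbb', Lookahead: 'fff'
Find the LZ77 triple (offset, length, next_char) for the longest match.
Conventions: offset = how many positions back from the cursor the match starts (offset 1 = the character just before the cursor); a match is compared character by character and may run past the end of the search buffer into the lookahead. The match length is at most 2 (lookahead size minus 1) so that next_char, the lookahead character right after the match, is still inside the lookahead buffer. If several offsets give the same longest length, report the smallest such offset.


Try each offset into the search buffer:
  offset=1 (pos 6, char 'b'): match length 0
  offset=2 (pos 5, char 'b'): match length 0
  offset=3 (pos 4, char 'f'): match length 1
  offset=4 (pos 3, char 'e'): match length 0
  offset=5 (pos 2, char 'f'): match length 1
  offset=6 (pos 1, char 'f'): match length 2
  offset=7 (pos 0, char 'e'): match length 0
Longest match has length 2 at offset 6.
next_char = character at position 7 + 2 = 9 -> 'f'

Best match: offset=6, length=2 (matching 'ff' starting at position 1)
LZ77 triple: (6, 2, 'f')


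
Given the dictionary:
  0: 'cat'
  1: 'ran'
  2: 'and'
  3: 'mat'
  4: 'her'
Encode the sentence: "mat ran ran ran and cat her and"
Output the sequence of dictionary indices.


Look up each word in the dictionary:
  'mat' -> 3
  'ran' -> 1
  'ran' -> 1
  'ran' -> 1
  'and' -> 2
  'cat' -> 0
  'her' -> 4
  'and' -> 2

Encoded: [3, 1, 1, 1, 2, 0, 4, 2]


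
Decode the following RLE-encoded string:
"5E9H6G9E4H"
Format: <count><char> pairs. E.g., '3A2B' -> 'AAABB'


Expanding each <count><char> pair:
  5E -> 'EEEEE'
  9H -> 'HHHHHHHHH'
  6G -> 'GGGGGG'
  9E -> 'EEEEEEEEE'
  4H -> 'HHHH'

Decoded = EEEEEHHHHHHHHHGGGGGGEEEEEEEEEHHHH


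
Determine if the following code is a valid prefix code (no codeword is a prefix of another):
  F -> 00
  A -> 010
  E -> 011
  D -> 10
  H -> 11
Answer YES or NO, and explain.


Checking each pair (does one codeword prefix another?):
  F='00' vs A='010': no prefix
  F='00' vs E='011': no prefix
  F='00' vs D='10': no prefix
  F='00' vs H='11': no prefix
  A='010' vs F='00': no prefix
  A='010' vs E='011': no prefix
  A='010' vs D='10': no prefix
  A='010' vs H='11': no prefix
  E='011' vs F='00': no prefix
  E='011' vs A='010': no prefix
  E='011' vs D='10': no prefix
  E='011' vs H='11': no prefix
  D='10' vs F='00': no prefix
  D='10' vs A='010': no prefix
  D='10' vs E='011': no prefix
  D='10' vs H='11': no prefix
  H='11' vs F='00': no prefix
  H='11' vs A='010': no prefix
  H='11' vs E='011': no prefix
  H='11' vs D='10': no prefix
No violation found over all pairs.

YES -- this is a valid prefix code. No codeword is a prefix of any other codeword.


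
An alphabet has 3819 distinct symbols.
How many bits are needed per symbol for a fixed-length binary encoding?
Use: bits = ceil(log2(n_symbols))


log2(3819) = 11.899
Bracket: 2^11 = 2048 < 3819 <= 2^12 = 4096
So ceil(log2(3819)) = 12

bits = ceil(log2(3819)) = ceil(11.899) = 12 bits


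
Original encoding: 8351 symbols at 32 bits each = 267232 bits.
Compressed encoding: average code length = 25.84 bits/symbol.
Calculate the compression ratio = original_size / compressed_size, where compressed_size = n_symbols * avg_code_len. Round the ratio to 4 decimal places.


original_size = n_symbols * orig_bits = 8351 * 32 = 267232 bits
compressed_size = n_symbols * avg_code_len = 8351 * 25.84 = 215789.84 bits
ratio = original_size / compressed_size = 267232 / 215789.84 = 1.2384

Compression ratio = 1.2384


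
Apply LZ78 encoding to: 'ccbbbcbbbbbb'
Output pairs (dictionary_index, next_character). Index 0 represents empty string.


LZ78 encoding steps:
Dictionary: {0: ''}
Step 1: w='' (idx 0), next='c' -> output (0, 'c'), add 'c' as idx 1
Step 2: w='c' (idx 1), next='b' -> output (1, 'b'), add 'cb' as idx 2
Step 3: w='' (idx 0), next='b' -> output (0, 'b'), add 'b' as idx 3
Step 4: w='b' (idx 3), next='c' -> output (3, 'c'), add 'bc' as idx 4
Step 5: w='b' (idx 3), next='b' -> output (3, 'b'), add 'bb' as idx 5
Step 6: w='bb' (idx 5), next='b' -> output (5, 'b'), add 'bbb' as idx 6
Step 7: w='b' (idx 3), end of input -> output (3, '')


Encoded: [(0, 'c'), (1, 'b'), (0, 'b'), (3, 'c'), (3, 'b'), (5, 'b'), (3, '')]


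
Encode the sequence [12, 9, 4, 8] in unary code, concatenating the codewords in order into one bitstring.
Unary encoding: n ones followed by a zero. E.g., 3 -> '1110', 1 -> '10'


Encode each number as n ones followed by a terminating 0:
  12 -> 1111111111110 (13 bits)
  9 -> 1111111110 (10 bits)
  4 -> 11110 (5 bits)
  8 -> 111111110 (9 bits)
Total length = 13 + 10 + 5 + 9 = 37 bits.

Unary([12, 9, 4, 8]) = 1111111111110111111111011110111111110 (37 bits)


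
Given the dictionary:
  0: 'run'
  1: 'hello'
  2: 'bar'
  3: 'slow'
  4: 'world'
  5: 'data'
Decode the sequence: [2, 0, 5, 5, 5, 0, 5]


Look up each index in the dictionary:
  2 -> 'bar'
  0 -> 'run'
  5 -> 'data'
  5 -> 'data'
  5 -> 'data'
  0 -> 'run'
  5 -> 'data'

Decoded: "bar run data data data run data"


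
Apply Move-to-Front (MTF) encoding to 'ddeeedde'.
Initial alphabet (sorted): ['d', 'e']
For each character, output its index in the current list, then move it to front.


MTF encoding:
'd': index 0 in ['d', 'e'] -> ['d', 'e']
'd': index 0 in ['d', 'e'] -> ['d', 'e']
'e': index 1 in ['d', 'e'] -> ['e', 'd']
'e': index 0 in ['e', 'd'] -> ['e', 'd']
'e': index 0 in ['e', 'd'] -> ['e', 'd']
'd': index 1 in ['e', 'd'] -> ['d', 'e']
'd': index 0 in ['d', 'e'] -> ['d', 'e']
'e': index 1 in ['d', 'e'] -> ['e', 'd']


Output: [0, 0, 1, 0, 0, 1, 0, 1]


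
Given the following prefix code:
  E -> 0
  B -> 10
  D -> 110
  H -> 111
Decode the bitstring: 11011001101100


Decoding step by step:
Bits 110 -> D
Bits 110 -> D
Bits 0 -> E
Bits 110 -> D
Bits 110 -> D
Bits 0 -> E


Decoded message: DDEDDE


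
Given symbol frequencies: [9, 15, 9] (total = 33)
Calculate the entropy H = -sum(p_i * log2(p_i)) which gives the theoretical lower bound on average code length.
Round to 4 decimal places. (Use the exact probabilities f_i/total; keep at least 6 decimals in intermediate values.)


Per-symbol terms -p_i * log2(p_i) with p_i = f_i/33:
  p = 9/33 = 0.272727: log2(p) = -1.874469, -p*log2(p) = 0.511219
  p = 15/33 = 0.454545: log2(p) = -1.137504, -p*log2(p) = 0.517047
  p = 9/33 = 0.272727: log2(p) = -1.874469, -p*log2(p) = 0.511219
H = 0.511219 + 0.517047 + 0.511219 = 1.539485

H = 1.5395 bits/symbol


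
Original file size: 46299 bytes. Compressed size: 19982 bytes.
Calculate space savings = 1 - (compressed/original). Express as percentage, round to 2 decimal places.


ratio = compressed/original = 19982/46299 = 0.431586
savings = 1 - ratio = 1 - 0.431586 = 0.568414
as a percentage: 0.568414 * 100 = 56.84%

Space savings = 1 - 19982/46299 = 56.84%


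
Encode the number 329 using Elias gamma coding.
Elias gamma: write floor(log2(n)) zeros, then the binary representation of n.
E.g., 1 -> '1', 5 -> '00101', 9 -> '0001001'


num_bits = floor(log2(329)) + 1 = 9
leading_zeros = num_bits - 1 = 8
binary(329) = 101001001

Elias gamma(329) = '00000000' + '101001001' = 00000000101001001 (17 bits)


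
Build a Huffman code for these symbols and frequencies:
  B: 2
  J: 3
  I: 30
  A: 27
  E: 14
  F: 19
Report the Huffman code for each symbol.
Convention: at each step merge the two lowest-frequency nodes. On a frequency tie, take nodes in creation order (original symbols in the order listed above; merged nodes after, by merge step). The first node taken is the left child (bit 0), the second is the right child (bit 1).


Huffman tree construction:
Step 1: Merge B(2) + J(3) = 5
Step 2: Merge (B+J)(5) + E(14) = 19
Step 3: Merge F(19) + ((B+J)+E)(19) = 38
Step 4: Merge A(27) + I(30) = 57
Step 5: Merge (F+((B+J)+E))(38) + (A+I)(57) = 95
Read each symbol's code off the tree from the root (left child = 0, right child = 1).

Codes:
  B: 0100 (length 4)
  J: 0101 (length 4)
  I: 11 (length 2)
  A: 10 (length 2)
  E: 011 (length 3)
  F: 00 (length 2)
Average code length: 214/95 = 2.2526 bits/symbol


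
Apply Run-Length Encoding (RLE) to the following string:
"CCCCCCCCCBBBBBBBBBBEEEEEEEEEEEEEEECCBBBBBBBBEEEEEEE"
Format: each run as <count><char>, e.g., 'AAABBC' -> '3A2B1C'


Scanning runs left to right:
  i=0: run of 'C' x 9 -> '9C'
  i=9: run of 'B' x 10 -> '10B'
  i=19: run of 'E' x 15 -> '15E'
  i=34: run of 'C' x 2 -> '2C'
  i=36: run of 'B' x 8 -> '8B'
  i=44: run of 'E' x 7 -> '7E'

RLE = 9C10B15E2C8B7E


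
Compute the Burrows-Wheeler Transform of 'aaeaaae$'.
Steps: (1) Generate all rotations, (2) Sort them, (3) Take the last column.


Rotations (sorted):
  0: $aaeaaae -> last char: e
  1: aaae$aae -> last char: e
  2: aae$aaea -> last char: a
  3: aaeaaae$ -> last char: $
  4: ae$aaeaa -> last char: a
  5: aeaaae$a -> last char: a
  6: e$aaeaaa -> last char: a
  7: eaaae$aa -> last char: a


BWT = eea$aaaa


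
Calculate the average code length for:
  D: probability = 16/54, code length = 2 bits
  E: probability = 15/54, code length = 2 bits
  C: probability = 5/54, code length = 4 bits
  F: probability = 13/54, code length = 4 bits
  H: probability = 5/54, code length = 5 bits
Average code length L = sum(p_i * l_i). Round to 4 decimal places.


Weighted contributions p_i * l_i:
  D: (16/54) * 2 = 32/54
  E: (15/54) * 2 = 30/54
  C: (5/54) * 4 = 20/54
  F: (13/54) * 4 = 52/54
  H: (5/54) * 5 = 25/54
Sum = (32 + 30 + 20 + 52 + 25)/54 = 159/54

L = 159/54 = 2.9444 bits/symbol


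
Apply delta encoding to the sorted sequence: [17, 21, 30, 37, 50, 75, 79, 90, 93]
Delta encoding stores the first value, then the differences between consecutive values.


First value: 17
Deltas:
  21 - 17 = 4
  30 - 21 = 9
  37 - 30 = 7
  50 - 37 = 13
  75 - 50 = 25
  79 - 75 = 4
  90 - 79 = 11
  93 - 90 = 3


Delta encoded: [17, 4, 9, 7, 13, 25, 4, 11, 3]


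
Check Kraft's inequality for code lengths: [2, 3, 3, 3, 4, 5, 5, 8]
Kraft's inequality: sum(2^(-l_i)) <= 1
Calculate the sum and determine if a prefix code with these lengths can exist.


Sum = 2^(-2) + 2^(-3) + 2^(-3) + 2^(-3) + 2^(-4) + 2^(-5) + 2^(-5) + 2^(-8)
    = 0.25 + 0.125 + 0.125 + 0.125 + 0.0625 + 0.03125 + 0.03125 + 0.00390625
    = 193/256 = 0.75390625
Since 0.75390625 <= 1, Kraft's inequality IS satisfied.
A prefix code with these lengths CAN exist.

Kraft sum = 0.75390625. Satisfied.


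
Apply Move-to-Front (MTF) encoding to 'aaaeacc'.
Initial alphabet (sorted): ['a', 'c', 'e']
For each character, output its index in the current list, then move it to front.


MTF encoding:
'a': index 0 in ['a', 'c', 'e'] -> ['a', 'c', 'e']
'a': index 0 in ['a', 'c', 'e'] -> ['a', 'c', 'e']
'a': index 0 in ['a', 'c', 'e'] -> ['a', 'c', 'e']
'e': index 2 in ['a', 'c', 'e'] -> ['e', 'a', 'c']
'a': index 1 in ['e', 'a', 'c'] -> ['a', 'e', 'c']
'c': index 2 in ['a', 'e', 'c'] -> ['c', 'a', 'e']
'c': index 0 in ['c', 'a', 'e'] -> ['c', 'a', 'e']


Output: [0, 0, 0, 2, 1, 2, 0]


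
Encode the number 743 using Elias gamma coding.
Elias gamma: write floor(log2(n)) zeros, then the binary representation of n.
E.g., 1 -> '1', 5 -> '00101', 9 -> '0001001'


num_bits = floor(log2(743)) + 1 = 10
leading_zeros = num_bits - 1 = 9
binary(743) = 1011100111

Elias gamma(743) = '000000000' + '1011100111' = 0000000001011100111 (19 bits)


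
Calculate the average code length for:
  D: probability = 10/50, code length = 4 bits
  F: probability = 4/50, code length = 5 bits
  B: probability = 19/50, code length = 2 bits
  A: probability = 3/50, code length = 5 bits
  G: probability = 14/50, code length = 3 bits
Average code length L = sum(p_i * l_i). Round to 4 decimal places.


Weighted contributions p_i * l_i:
  D: (10/50) * 4 = 40/50
  F: (4/50) * 5 = 20/50
  B: (19/50) * 2 = 38/50
  A: (3/50) * 5 = 15/50
  G: (14/50) * 3 = 42/50
Sum = (40 + 20 + 38 + 15 + 42)/50 = 155/50

L = 155/50 = 3.1000 bits/symbol


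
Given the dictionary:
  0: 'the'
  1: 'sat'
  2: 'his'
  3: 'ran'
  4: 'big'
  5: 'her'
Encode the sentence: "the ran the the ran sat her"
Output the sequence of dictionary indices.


Look up each word in the dictionary:
  'the' -> 0
  'ran' -> 3
  'the' -> 0
  'the' -> 0
  'ran' -> 3
  'sat' -> 1
  'her' -> 5

Encoded: [0, 3, 0, 0, 3, 1, 5]


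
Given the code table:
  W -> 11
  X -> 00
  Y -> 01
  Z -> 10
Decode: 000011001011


Decoding:
00 -> X
00 -> X
11 -> W
00 -> X
10 -> Z
11 -> W


Result: XXWXZW


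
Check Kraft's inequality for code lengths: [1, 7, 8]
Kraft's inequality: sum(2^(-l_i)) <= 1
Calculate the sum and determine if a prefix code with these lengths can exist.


Sum = 2^(-1) + 2^(-7) + 2^(-8)
    = 0.5 + 0.0078125 + 0.00390625
    = 131/256 = 0.51171875
Since 0.51171875 <= 1, Kraft's inequality IS satisfied.
A prefix code with these lengths CAN exist.

Kraft sum = 0.51171875. Satisfied.


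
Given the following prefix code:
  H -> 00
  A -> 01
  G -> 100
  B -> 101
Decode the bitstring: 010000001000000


Decoding step by step:
Bits 01 -> A
Bits 00 -> H
Bits 00 -> H
Bits 00 -> H
Bits 100 -> G
Bits 00 -> H
Bits 00 -> H


Decoded message: AHHHGHH


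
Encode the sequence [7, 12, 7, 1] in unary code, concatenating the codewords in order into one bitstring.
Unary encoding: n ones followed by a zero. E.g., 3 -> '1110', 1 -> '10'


Encode each number as n ones followed by a terminating 0:
  7 -> 11111110 (8 bits)
  12 -> 1111111111110 (13 bits)
  7 -> 11111110 (8 bits)
  1 -> 10 (2 bits)
Total length = 8 + 13 + 8 + 2 = 31 bits.

Unary([7, 12, 7, 1]) = 1111111011111111111101111111010 (31 bits)


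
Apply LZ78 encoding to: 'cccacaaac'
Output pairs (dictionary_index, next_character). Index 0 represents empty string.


LZ78 encoding steps:
Dictionary: {0: ''}
Step 1: w='' (idx 0), next='c' -> output (0, 'c'), add 'c' as idx 1
Step 2: w='c' (idx 1), next='c' -> output (1, 'c'), add 'cc' as idx 2
Step 3: w='' (idx 0), next='a' -> output (0, 'a'), add 'a' as idx 3
Step 4: w='c' (idx 1), next='a' -> output (1, 'a'), add 'ca' as idx 4
Step 5: w='a' (idx 3), next='a' -> output (3, 'a'), add 'aa' as idx 5
Step 6: w='c' (idx 1), end of input -> output (1, '')


Encoded: [(0, 'c'), (1, 'c'), (0, 'a'), (1, 'a'), (3, 'a'), (1, '')]


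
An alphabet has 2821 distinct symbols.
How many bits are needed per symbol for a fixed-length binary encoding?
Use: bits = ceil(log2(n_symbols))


log2(2821) = 11.462
Bracket: 2^11 = 2048 < 2821 <= 2^12 = 4096
So ceil(log2(2821)) = 12

bits = ceil(log2(2821)) = ceil(11.462) = 12 bits


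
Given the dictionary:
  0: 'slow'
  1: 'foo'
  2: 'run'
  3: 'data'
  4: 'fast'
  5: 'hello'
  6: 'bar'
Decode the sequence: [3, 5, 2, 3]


Look up each index in the dictionary:
  3 -> 'data'
  5 -> 'hello'
  2 -> 'run'
  3 -> 'data'

Decoded: "data hello run data"


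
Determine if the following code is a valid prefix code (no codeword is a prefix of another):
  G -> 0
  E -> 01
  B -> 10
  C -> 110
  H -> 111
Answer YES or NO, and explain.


Checking each pair (does one codeword prefix another?):
  G='0' vs E='01': prefix -- VIOLATION

NO -- this is NOT a valid prefix code. G (0) is a prefix of E (01).


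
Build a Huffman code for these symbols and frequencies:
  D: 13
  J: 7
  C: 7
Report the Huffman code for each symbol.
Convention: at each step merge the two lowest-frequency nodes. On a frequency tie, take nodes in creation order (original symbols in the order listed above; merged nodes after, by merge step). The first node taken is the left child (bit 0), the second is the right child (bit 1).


Huffman tree construction:
Step 1: Merge J(7) + C(7) = 14
Step 2: Merge D(13) + (J+C)(14) = 27
Read each symbol's code off the tree from the root (left child = 0, right child = 1).

Codes:
  D: 0 (length 1)
  J: 10 (length 2)
  C: 11 (length 2)
Average code length: 41/27 = 1.5185 bits/symbol


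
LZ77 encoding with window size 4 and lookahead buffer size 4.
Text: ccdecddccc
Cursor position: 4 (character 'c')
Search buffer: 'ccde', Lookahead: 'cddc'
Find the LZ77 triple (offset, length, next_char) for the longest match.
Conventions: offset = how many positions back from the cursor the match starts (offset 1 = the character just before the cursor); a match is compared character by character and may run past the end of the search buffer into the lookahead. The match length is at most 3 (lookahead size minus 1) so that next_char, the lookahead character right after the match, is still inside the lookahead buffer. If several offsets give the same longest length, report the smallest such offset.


Try each offset into the search buffer:
  offset=1 (pos 3, char 'e'): match length 0
  offset=2 (pos 2, char 'd'): match length 0
  offset=3 (pos 1, char 'c'): match length 2
  offset=4 (pos 0, char 'c'): match length 1
Longest match has length 2 at offset 3.
next_char = character at position 4 + 2 = 6 -> 'd'

Best match: offset=3, length=2 (matching 'cd' starting at position 1)
LZ77 triple: (3, 2, 'd')


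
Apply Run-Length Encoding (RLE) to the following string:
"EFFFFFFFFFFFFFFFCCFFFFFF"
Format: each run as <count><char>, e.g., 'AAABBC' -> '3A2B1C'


Scanning runs left to right:
  i=0: run of 'E' x 1 -> '1E'
  i=1: run of 'F' x 15 -> '15F'
  i=16: run of 'C' x 2 -> '2C'
  i=18: run of 'F' x 6 -> '6F'

RLE = 1E15F2C6F


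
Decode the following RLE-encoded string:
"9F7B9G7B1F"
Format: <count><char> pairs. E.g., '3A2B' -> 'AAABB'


Expanding each <count><char> pair:
  9F -> 'FFFFFFFFF'
  7B -> 'BBBBBBB'
  9G -> 'GGGGGGGGG'
  7B -> 'BBBBBBB'
  1F -> 'F'

Decoded = FFFFFFFFFBBBBBBBGGGGGGGGGBBBBBBBF


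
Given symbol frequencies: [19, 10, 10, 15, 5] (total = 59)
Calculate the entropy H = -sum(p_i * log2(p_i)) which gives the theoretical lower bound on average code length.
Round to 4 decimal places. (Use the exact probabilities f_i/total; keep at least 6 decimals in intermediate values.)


Per-symbol terms -p_i * log2(p_i) with p_i = f_i/59:
  p = 19/59 = 0.322034: log2(p) = -1.634716, -p*log2(p) = 0.526434
  p = 10/59 = 0.169492: log2(p) = -2.560715, -p*log2(p) = 0.434019
  p = 10/59 = 0.169492: log2(p) = -2.560715, -p*log2(p) = 0.434019
  p = 15/59 = 0.254237: log2(p) = -1.975752, -p*log2(p) = 0.502310
  p = 5/59 = 0.084746: log2(p) = -3.560715, -p*log2(p) = 0.301756
H = 0.526434 + 0.434019 + 0.434019 + 0.502310 + 0.301756 = 2.198538

H = 2.1985 bits/symbol


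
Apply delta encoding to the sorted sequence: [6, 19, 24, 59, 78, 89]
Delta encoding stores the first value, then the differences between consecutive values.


First value: 6
Deltas:
  19 - 6 = 13
  24 - 19 = 5
  59 - 24 = 35
  78 - 59 = 19
  89 - 78 = 11


Delta encoded: [6, 13, 5, 35, 19, 11]


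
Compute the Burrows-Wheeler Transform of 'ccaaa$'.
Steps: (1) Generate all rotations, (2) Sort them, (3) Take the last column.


Rotations (sorted):
  0: $ccaaa -> last char: a
  1: a$ccaa -> last char: a
  2: aa$cca -> last char: a
  3: aaa$cc -> last char: c
  4: caaa$c -> last char: c
  5: ccaaa$ -> last char: $


BWT = aaacc$


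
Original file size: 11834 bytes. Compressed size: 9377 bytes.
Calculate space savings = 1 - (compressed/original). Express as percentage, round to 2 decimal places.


ratio = compressed/original = 9377/11834 = 0.792378
savings = 1 - ratio = 1 - 0.792378 = 0.207622
as a percentage: 0.207622 * 100 = 20.76%

Space savings = 1 - 9377/11834 = 20.76%


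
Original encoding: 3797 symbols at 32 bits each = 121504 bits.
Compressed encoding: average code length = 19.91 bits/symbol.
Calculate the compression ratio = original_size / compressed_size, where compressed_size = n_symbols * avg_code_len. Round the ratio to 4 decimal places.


original_size = n_symbols * orig_bits = 3797 * 32 = 121504 bits
compressed_size = n_symbols * avg_code_len = 3797 * 19.91 = 75598.27 bits
ratio = original_size / compressed_size = 121504 / 75598.27 = 1.6072

Compression ratio = 1.6072


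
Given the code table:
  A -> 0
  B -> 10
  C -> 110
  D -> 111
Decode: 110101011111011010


Decoding:
110 -> C
10 -> B
10 -> B
111 -> D
110 -> C
110 -> C
10 -> B


Result: CBBDCCB


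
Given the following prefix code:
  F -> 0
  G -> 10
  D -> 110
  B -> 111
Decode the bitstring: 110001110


Decoding step by step:
Bits 110 -> D
Bits 0 -> F
Bits 0 -> F
Bits 111 -> B
Bits 0 -> F


Decoded message: DFFBF


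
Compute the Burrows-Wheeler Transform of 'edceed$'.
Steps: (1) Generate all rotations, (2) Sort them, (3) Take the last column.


Rotations (sorted):
  0: $edceed -> last char: d
  1: ceed$ed -> last char: d
  2: d$edcee -> last char: e
  3: dceed$e -> last char: e
  4: ed$edce -> last char: e
  5: edceed$ -> last char: $
  6: eed$edc -> last char: c


BWT = ddeee$c


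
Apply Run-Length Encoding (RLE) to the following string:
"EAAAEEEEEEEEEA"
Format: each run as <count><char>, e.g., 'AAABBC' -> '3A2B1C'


Scanning runs left to right:
  i=0: run of 'E' x 1 -> '1E'
  i=1: run of 'A' x 3 -> '3A'
  i=4: run of 'E' x 9 -> '9E'
  i=13: run of 'A' x 1 -> '1A'

RLE = 1E3A9E1A


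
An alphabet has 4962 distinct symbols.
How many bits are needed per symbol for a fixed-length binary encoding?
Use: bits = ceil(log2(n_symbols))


log2(4962) = 12.2767
Bracket: 2^12 = 4096 < 4962 <= 2^13 = 8192
So ceil(log2(4962)) = 13

bits = ceil(log2(4962)) = ceil(12.2767) = 13 bits


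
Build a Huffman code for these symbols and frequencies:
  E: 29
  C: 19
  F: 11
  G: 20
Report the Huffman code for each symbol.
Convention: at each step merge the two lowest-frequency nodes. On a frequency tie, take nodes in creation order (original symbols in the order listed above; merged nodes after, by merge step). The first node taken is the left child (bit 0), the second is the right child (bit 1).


Huffman tree construction:
Step 1: Merge F(11) + C(19) = 30
Step 2: Merge G(20) + E(29) = 49
Step 3: Merge (F+C)(30) + (G+E)(49) = 79
Read each symbol's code off the tree from the root (left child = 0, right child = 1).

Codes:
  E: 11 (length 2)
  C: 01 (length 2)
  F: 00 (length 2)
  G: 10 (length 2)
Average code length: 158/79 = 2.0000 bits/symbol


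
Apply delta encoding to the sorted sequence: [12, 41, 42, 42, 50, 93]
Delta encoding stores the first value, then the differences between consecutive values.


First value: 12
Deltas:
  41 - 12 = 29
  42 - 41 = 1
  42 - 42 = 0
  50 - 42 = 8
  93 - 50 = 43


Delta encoded: [12, 29, 1, 0, 8, 43]


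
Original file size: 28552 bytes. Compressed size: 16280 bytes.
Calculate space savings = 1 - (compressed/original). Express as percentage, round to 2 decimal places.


ratio = compressed/original = 16280/28552 = 0.570188
savings = 1 - ratio = 1 - 0.570188 = 0.429812
as a percentage: 0.429812 * 100 = 42.98%

Space savings = 1 - 16280/28552 = 42.98%


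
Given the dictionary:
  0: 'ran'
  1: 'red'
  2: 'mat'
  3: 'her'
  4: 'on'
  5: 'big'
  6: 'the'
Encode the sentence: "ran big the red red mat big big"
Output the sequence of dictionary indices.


Look up each word in the dictionary:
  'ran' -> 0
  'big' -> 5
  'the' -> 6
  'red' -> 1
  'red' -> 1
  'mat' -> 2
  'big' -> 5
  'big' -> 5

Encoded: [0, 5, 6, 1, 1, 2, 5, 5]


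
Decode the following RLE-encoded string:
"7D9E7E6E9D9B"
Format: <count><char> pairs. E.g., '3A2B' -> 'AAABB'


Expanding each <count><char> pair:
  7D -> 'DDDDDDD'
  9E -> 'EEEEEEEEE'
  7E -> 'EEEEEEE'
  6E -> 'EEEEEE'
  9D -> 'DDDDDDDDD'
  9B -> 'BBBBBBBBB'

Decoded = DDDDDDDEEEEEEEEEEEEEEEEEEEEEEDDDDDDDDDBBBBBBBBB


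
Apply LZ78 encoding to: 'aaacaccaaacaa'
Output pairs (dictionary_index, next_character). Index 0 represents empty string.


LZ78 encoding steps:
Dictionary: {0: ''}
Step 1: w='' (idx 0), next='a' -> output (0, 'a'), add 'a' as idx 1
Step 2: w='a' (idx 1), next='a' -> output (1, 'a'), add 'aa' as idx 2
Step 3: w='' (idx 0), next='c' -> output (0, 'c'), add 'c' as idx 3
Step 4: w='a' (idx 1), next='c' -> output (1, 'c'), add 'ac' as idx 4
Step 5: w='c' (idx 3), next='a' -> output (3, 'a'), add 'ca' as idx 5
Step 6: w='aa' (idx 2), next='c' -> output (2, 'c'), add 'aac' as idx 6
Step 7: w='aa' (idx 2), end of input -> output (2, '')


Encoded: [(0, 'a'), (1, 'a'), (0, 'c'), (1, 'c'), (3, 'a'), (2, 'c'), (2, '')]


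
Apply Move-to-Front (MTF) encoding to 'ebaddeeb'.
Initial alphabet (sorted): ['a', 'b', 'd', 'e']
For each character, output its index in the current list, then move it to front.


MTF encoding:
'e': index 3 in ['a', 'b', 'd', 'e'] -> ['e', 'a', 'b', 'd']
'b': index 2 in ['e', 'a', 'b', 'd'] -> ['b', 'e', 'a', 'd']
'a': index 2 in ['b', 'e', 'a', 'd'] -> ['a', 'b', 'e', 'd']
'd': index 3 in ['a', 'b', 'e', 'd'] -> ['d', 'a', 'b', 'e']
'd': index 0 in ['d', 'a', 'b', 'e'] -> ['d', 'a', 'b', 'e']
'e': index 3 in ['d', 'a', 'b', 'e'] -> ['e', 'd', 'a', 'b']
'e': index 0 in ['e', 'd', 'a', 'b'] -> ['e', 'd', 'a', 'b']
'b': index 3 in ['e', 'd', 'a', 'b'] -> ['b', 'e', 'd', 'a']


Output: [3, 2, 2, 3, 0, 3, 0, 3]


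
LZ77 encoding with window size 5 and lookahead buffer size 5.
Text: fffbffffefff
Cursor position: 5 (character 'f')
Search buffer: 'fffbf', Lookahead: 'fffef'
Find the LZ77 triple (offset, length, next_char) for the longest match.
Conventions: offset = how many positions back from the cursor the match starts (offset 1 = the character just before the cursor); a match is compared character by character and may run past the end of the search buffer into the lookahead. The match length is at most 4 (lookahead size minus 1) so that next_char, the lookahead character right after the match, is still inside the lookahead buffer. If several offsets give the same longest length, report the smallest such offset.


Try each offset into the search buffer:
  offset=1 (pos 4, char 'f'): match length 3
  offset=2 (pos 3, char 'b'): match length 0
  offset=3 (pos 2, char 'f'): match length 1
  offset=4 (pos 1, char 'f'): match length 2
  offset=5 (pos 0, char 'f'): match length 3
Longest match has length 3, found at offsets 1, 5; take the smallest, offset 1.
next_char = character at position 5 + 3 = 8 -> 'e'

Best match: offset=1, length=3 (matching 'fff' starting at position 4)
LZ77 triple: (1, 3, 'e')


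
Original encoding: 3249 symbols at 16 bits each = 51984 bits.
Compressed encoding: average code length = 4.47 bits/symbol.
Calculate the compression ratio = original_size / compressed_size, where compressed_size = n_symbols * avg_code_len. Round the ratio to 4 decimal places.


original_size = n_symbols * orig_bits = 3249 * 16 = 51984 bits
compressed_size = n_symbols * avg_code_len = 3249 * 4.47 = 14523.03 bits
ratio = original_size / compressed_size = 51984 / 14523.03 = 3.5794

Compression ratio = 3.5794


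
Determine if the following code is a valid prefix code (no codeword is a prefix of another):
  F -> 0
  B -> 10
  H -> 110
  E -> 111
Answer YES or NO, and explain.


Checking each pair (does one codeword prefix another?):
  F='0' vs B='10': no prefix
  F='0' vs H='110': no prefix
  F='0' vs E='111': no prefix
  B='10' vs F='0': no prefix
  B='10' vs H='110': no prefix
  B='10' vs E='111': no prefix
  H='110' vs F='0': no prefix
  H='110' vs B='10': no prefix
  H='110' vs E='111': no prefix
  E='111' vs F='0': no prefix
  E='111' vs B='10': no prefix
  E='111' vs H='110': no prefix
No violation found over all pairs.

YES -- this is a valid prefix code. No codeword is a prefix of any other codeword.


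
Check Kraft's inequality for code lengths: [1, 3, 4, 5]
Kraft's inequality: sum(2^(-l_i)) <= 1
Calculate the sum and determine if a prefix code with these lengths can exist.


Sum = 2^(-1) + 2^(-3) + 2^(-4) + 2^(-5)
    = 0.5 + 0.125 + 0.0625 + 0.03125
    = 23/32 = 0.71875
Since 0.71875 <= 1, Kraft's inequality IS satisfied.
A prefix code with these lengths CAN exist.

Kraft sum = 0.71875. Satisfied.


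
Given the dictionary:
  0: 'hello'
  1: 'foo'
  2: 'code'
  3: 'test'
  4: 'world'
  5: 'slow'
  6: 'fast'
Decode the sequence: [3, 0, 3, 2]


Look up each index in the dictionary:
  3 -> 'test'
  0 -> 'hello'
  3 -> 'test'
  2 -> 'code'

Decoded: "test hello test code"


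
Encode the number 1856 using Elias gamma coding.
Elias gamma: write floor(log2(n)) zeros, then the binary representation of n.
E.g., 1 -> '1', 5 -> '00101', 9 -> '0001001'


num_bits = floor(log2(1856)) + 1 = 11
leading_zeros = num_bits - 1 = 10
binary(1856) = 11101000000

Elias gamma(1856) = '0000000000' + '11101000000' = 000000000011101000000 (21 bits)


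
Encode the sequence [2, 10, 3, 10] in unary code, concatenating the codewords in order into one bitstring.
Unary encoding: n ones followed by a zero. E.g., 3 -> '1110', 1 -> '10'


Encode each number as n ones followed by a terminating 0:
  2 -> 110 (3 bits)
  10 -> 11111111110 (11 bits)
  3 -> 1110 (4 bits)
  10 -> 11111111110 (11 bits)
Total length = 3 + 11 + 4 + 11 = 29 bits.

Unary([2, 10, 3, 10]) = 11011111111110111011111111110 (29 bits)


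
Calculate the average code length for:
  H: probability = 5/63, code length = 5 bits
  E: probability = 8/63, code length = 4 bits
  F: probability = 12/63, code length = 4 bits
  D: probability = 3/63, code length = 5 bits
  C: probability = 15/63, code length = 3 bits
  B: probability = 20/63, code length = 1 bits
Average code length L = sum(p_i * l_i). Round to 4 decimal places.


Weighted contributions p_i * l_i:
  H: (5/63) * 5 = 25/63
  E: (8/63) * 4 = 32/63
  F: (12/63) * 4 = 48/63
  D: (3/63) * 5 = 15/63
  C: (15/63) * 3 = 45/63
  B: (20/63) * 1 = 20/63
Sum = (25 + 32 + 48 + 15 + 45 + 20)/63 = 185/63

L = 185/63 = 2.9365 bits/symbol
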